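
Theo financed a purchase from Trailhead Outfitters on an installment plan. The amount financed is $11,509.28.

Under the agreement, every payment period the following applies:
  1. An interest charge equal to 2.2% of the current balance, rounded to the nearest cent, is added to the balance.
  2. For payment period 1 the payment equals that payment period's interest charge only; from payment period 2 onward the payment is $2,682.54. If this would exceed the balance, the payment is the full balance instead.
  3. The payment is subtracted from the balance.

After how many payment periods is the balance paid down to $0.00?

6

# | Opening | Interest | Payment | End bal
1 | $11,509.28 | $253.20 | $253.20 | $11,509.28
2 | $11,509.28 | $253.20 | $2,682.54 | $9,079.94
3 | $9,079.94 | $199.76 | $2,682.54 | $6,597.16
4 | $6,597.16 | $145.14 | $2,682.54 | $4,059.76
5 | $4,059.76 | $89.31 | $2,682.54 | $1,466.53
6 | $1,466.53 | $32.26 | $1,498.79 | $0.00
Balance reaches $0.00 in payment period 6.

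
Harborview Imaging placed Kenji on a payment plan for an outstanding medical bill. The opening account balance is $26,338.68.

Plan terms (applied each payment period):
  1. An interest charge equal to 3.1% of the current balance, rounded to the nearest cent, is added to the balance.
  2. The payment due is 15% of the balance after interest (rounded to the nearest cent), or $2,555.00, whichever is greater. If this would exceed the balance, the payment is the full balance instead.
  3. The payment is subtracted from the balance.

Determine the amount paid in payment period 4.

# | Opening | Interest | Payment | End bal
1 | $26,338.68 | $816.50 | $4,073.28 | $23,081.90
2 | $23,081.90 | $715.54 | $3,569.62 | $20,227.82
3 | $20,227.82 | $627.06 | $3,128.23 | $17,726.65
4 | $17,726.65 | $549.53 | $2,741.43 | $15,534.75

$2,741.43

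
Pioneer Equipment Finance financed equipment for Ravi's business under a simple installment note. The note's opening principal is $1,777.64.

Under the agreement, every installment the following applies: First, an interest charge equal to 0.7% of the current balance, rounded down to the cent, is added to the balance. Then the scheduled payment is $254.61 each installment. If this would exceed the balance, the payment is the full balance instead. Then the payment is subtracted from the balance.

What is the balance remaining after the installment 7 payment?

Installment 1: opening $1,777.64; interest $12.44 → $1,790.08; payment $254.61; balance $1,535.47
Installment 2: opening $1,535.47; interest $10.74 → $1,546.21; payment $254.61; balance $1,291.60
Installment 3: opening $1,291.60; interest $9.04 → $1,300.64; payment $254.61; balance $1,046.03
Installment 4: opening $1,046.03; interest $7.32 → $1,053.35; payment $254.61; balance $798.74
Installment 5: opening $798.74; interest $5.59 → $804.33; payment $254.61; balance $549.72
Installment 6: opening $549.72; interest $3.84 → $553.56; payment $254.61; balance $298.95
Installment 7: opening $298.95; interest $2.09 → $301.04; payment $254.61; balance $46.43

$46.43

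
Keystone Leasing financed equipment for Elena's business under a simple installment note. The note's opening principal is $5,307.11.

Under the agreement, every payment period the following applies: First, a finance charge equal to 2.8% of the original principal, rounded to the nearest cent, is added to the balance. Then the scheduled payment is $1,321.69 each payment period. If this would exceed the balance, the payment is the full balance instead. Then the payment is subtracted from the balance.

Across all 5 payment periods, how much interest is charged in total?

Payment period 1: opening $5,307.11; interest $148.60 → $5,455.71; payment $1,321.69; balance $4,134.02
Payment period 2: opening $4,134.02; interest $148.60 → $4,282.62; payment $1,321.69; balance $2,960.93
Payment period 3: opening $2,960.93; interest $148.60 → $3,109.53; payment $1,321.69; balance $1,787.84
Payment period 4: opening $1,787.84; interest $148.60 → $1,936.44; payment $1,321.69; balance $614.75
Payment period 5: opening $614.75; interest $148.60 → $763.35; payment $763.35; balance $0.00
Total interest: $148.60 + $148.60 + $148.60 + $148.60 + $148.60 = $743.00

$743.00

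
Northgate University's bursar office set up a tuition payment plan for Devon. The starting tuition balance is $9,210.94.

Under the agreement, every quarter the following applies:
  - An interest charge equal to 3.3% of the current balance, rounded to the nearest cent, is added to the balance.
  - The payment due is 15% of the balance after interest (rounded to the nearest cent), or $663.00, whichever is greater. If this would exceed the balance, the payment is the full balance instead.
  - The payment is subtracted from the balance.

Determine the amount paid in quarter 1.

Quarter 1: opening $9,210.94; interest $303.96 → $9,514.90; payment $1,427.24; balance $8,087.66

$1,427.24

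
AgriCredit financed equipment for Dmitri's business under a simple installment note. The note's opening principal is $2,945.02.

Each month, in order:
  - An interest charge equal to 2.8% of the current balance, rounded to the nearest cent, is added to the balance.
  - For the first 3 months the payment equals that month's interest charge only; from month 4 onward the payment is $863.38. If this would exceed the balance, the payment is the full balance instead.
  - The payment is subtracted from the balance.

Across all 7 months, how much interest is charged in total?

$443.56

# | Opening | Interest | Payment | End bal
1 | $2,945.02 | $82.46 | $82.46 | $2,945.02
2 | $2,945.02 | $82.46 | $82.46 | $2,945.02
3 | $2,945.02 | $82.46 | $82.46 | $2,945.02
4 | $2,945.02 | $82.46 | $863.38 | $2,164.10
5 | $2,164.10 | $60.59 | $863.38 | $1,361.31
6 | $1,361.31 | $38.12 | $863.38 | $536.05
7 | $536.05 | $15.01 | $551.06 | $0.00
Total interest: $82.46 + $82.46 + $82.46 + $82.46 + $60.59 + $38.12 + $15.01 = $443.56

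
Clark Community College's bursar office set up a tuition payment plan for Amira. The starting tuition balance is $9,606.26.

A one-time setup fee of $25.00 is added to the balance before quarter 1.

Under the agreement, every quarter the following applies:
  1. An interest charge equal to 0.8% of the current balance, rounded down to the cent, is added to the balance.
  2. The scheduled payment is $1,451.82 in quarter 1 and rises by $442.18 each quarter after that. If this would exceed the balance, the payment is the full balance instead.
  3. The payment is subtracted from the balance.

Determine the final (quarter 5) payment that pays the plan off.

$1,409.75

Quarter 1: $9,631.26 +$77.05 interest = $9,708.31; pay $1,451.82 → $8,256.49
Quarter 2: $8,256.49 +$66.05 interest = $8,322.54; pay $1,894.00 → $6,428.54
Quarter 3: $6,428.54 +$51.42 interest = $6,479.96; pay $2,336.18 → $4,143.78
Quarter 4: $4,143.78 +$33.15 interest = $4,176.93; pay $2,778.36 → $1,398.57
Quarter 5: $1,398.57 +$11.18 interest = $1,409.75; pay $1,409.75 → $0.00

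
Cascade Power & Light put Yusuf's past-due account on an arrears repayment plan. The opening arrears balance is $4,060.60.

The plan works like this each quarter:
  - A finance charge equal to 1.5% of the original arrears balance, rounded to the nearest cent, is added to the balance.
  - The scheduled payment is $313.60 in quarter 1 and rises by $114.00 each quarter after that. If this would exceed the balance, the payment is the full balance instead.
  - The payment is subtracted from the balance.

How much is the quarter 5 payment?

Quarter 1: opening $4,060.60; interest $60.91 → $4,121.51; payment $313.60; balance $3,807.91
Quarter 2: opening $3,807.91; interest $60.91 → $3,868.82; payment $427.60; balance $3,441.22
Quarter 3: opening $3,441.22; interest $60.91 → $3,502.13; payment $541.60; balance $2,960.53
Quarter 4: opening $2,960.53; interest $60.91 → $3,021.44; payment $655.60; balance $2,365.84
Quarter 5: opening $2,365.84; interest $60.91 → $2,426.75; payment $769.60; balance $1,657.15

$769.60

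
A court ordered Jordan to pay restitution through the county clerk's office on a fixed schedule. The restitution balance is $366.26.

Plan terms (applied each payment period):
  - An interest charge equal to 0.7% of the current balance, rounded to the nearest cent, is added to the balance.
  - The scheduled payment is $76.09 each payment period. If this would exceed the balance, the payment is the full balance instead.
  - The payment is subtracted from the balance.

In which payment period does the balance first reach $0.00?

5

# | Opening | Interest | Payment | End bal
1 | $366.26 | $2.56 | $76.09 | $292.73
2 | $292.73 | $2.05 | $76.09 | $218.69
3 | $218.69 | $1.53 | $76.09 | $144.13
4 | $144.13 | $1.01 | $76.09 | $69.05
5 | $69.05 | $0.48 | $69.53 | $0.00
Balance reaches $0.00 in payment period 5.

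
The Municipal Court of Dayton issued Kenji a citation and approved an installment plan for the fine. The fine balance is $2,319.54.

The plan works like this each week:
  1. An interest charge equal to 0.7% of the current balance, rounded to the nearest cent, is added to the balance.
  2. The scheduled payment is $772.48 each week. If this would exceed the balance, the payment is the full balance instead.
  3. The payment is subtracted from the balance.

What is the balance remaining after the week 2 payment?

$801.76

# | Opening | Interest | Payment | End bal
1 | $2,319.54 | $16.24 | $772.48 | $1,563.30
2 | $1,563.30 | $10.94 | $772.48 | $801.76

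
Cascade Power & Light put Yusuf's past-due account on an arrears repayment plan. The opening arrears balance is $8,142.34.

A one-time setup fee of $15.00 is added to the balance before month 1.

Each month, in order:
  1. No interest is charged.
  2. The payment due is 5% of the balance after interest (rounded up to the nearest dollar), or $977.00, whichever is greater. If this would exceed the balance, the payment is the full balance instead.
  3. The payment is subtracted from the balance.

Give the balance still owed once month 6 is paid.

$2,295.34

Month 1: $8,157.34 − $977.00 → $7,180.34
Month 2: $7,180.34 − $977.00 → $6,203.34
Month 3: $6,203.34 − $977.00 → $5,226.34
Month 4: $5,226.34 − $977.00 → $4,249.34
Month 5: $4,249.34 − $977.00 → $3,272.34
Month 6: $3,272.34 − $977.00 → $2,295.34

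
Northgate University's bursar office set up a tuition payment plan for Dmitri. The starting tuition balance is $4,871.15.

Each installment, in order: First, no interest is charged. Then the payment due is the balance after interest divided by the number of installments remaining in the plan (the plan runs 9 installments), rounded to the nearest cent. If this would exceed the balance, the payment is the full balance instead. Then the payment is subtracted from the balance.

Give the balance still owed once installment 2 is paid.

$3,788.67

Installment 1: opening $4,871.15; payment $541.24; balance $4,329.91
Installment 2: opening $4,329.91; payment $541.24; balance $3,788.67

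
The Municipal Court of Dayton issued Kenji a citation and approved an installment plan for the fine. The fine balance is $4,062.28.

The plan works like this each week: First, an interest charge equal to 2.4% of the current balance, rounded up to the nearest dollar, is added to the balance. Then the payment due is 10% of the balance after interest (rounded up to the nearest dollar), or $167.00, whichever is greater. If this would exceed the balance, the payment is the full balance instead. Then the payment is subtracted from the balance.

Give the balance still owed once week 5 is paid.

$2,699.28

Week 1: $4,062.28 +$98.00 interest = $4,160.28; pay $417.00 → $3,743.28
Week 2: $3,743.28 +$90.00 interest = $3,833.28; pay $384.00 → $3,449.28
Week 3: $3,449.28 +$83.00 interest = $3,532.28; pay $354.00 → $3,178.28
Week 4: $3,178.28 +$77.00 interest = $3,255.28; pay $326.00 → $2,929.28
Week 5: $2,929.28 +$71.00 interest = $3,000.28; pay $301.00 → $2,699.28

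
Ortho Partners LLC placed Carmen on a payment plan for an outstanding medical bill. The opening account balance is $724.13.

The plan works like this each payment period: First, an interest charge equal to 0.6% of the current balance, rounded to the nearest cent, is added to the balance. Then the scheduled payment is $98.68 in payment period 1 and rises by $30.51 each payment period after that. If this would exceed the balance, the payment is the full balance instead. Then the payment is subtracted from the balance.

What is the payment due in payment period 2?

Payment period 1: $724.13 +$4.34 interest = $728.47; pay $98.68 → $629.79
Payment period 2: $629.79 +$3.78 interest = $633.57; pay $129.19 → $504.38

$129.19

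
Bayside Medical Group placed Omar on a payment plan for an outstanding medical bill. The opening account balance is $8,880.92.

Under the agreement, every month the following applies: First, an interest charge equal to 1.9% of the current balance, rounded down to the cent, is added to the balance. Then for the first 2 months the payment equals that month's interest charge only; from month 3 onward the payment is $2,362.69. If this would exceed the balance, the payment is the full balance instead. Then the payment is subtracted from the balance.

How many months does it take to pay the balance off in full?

6

Month 1: opening $8,880.92; interest $168.73 → $9,049.65; payment $168.73; balance $8,880.92
Month 2: opening $8,880.92; interest $168.73 → $9,049.65; payment $168.73; balance $8,880.92
Month 3: opening $8,880.92; interest $168.73 → $9,049.65; payment $2,362.69; balance $6,686.96
Month 4: opening $6,686.96; interest $127.05 → $6,814.01; payment $2,362.69; balance $4,451.32
Month 5: opening $4,451.32; interest $84.57 → $4,535.89; payment $2,362.69; balance $2,173.20
Month 6: opening $2,173.20; interest $41.29 → $2,214.49; payment $2,214.49; balance $0.00
Balance reaches $0.00 in month 6.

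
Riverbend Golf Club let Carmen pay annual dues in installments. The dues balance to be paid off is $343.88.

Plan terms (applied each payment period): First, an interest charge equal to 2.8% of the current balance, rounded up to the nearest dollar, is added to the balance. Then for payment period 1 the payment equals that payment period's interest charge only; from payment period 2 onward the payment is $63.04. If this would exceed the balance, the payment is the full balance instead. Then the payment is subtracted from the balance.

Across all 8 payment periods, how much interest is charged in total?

$49.00

Payment period 1: opening $343.88; interest $10.00 → $353.88; payment $10.00; balance $343.88
Payment period 2: opening $343.88; interest $10.00 → $353.88; payment $63.04; balance $290.84
Payment period 3: opening $290.84; interest $9.00 → $299.84; payment $63.04; balance $236.80
Payment period 4: opening $236.80; interest $7.00 → $243.80; payment $63.04; balance $180.76
Payment period 5: opening $180.76; interest $6.00 → $186.76; payment $63.04; balance $123.72
Payment period 6: opening $123.72; interest $4.00 → $127.72; payment $63.04; balance $64.68
Payment period 7: opening $64.68; interest $2.00 → $66.68; payment $63.04; balance $3.64
Payment period 8: opening $3.64; interest $1.00 → $4.64; payment $4.64; balance $0.00
Total interest: $10.00 + $10.00 + $9.00 + $7.00 + $6.00 + $4.00 + $2.00 + $1.00 = $49.00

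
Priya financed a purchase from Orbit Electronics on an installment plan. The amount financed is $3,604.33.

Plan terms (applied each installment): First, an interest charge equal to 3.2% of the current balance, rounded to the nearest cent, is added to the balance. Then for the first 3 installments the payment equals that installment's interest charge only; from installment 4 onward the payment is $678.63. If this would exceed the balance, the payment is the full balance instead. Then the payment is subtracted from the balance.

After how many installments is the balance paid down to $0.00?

9

Installment 1: opening $3,604.33; interest $115.34 → $3,719.67; payment $115.34; balance $3,604.33
Installment 2: opening $3,604.33; interest $115.34 → $3,719.67; payment $115.34; balance $3,604.33
Installment 3: opening $3,604.33; interest $115.34 → $3,719.67; payment $115.34; balance $3,604.33
Installment 4: opening $3,604.33; interest $115.34 → $3,719.67; payment $678.63; balance $3,041.04
Installment 5: opening $3,041.04; interest $97.31 → $3,138.35; payment $678.63; balance $2,459.72
Installment 6: opening $2,459.72; interest $78.71 → $2,538.43; payment $678.63; balance $1,859.80
Installment 7: opening $1,859.80; interest $59.51 → $1,919.31; payment $678.63; balance $1,240.68
Installment 8: opening $1,240.68; interest $39.70 → $1,280.38; payment $678.63; balance $601.75
Installment 9: opening $601.75; interest $19.26 → $621.01; payment $621.01; balance $0.00
Balance reaches $0.00 in installment 9.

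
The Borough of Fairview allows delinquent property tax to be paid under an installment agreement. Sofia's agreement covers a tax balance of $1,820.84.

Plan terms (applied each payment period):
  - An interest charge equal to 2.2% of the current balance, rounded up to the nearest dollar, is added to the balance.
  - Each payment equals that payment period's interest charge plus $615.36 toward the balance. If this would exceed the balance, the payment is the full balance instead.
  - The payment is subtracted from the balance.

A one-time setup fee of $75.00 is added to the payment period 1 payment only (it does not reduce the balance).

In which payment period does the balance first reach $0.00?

3

Payment period 1: opening $1,820.84; interest $41.00 → $1,861.84; payment $656.36 (+ $75.00 fee); balance $1,205.48
Payment period 2: opening $1,205.48; interest $27.00 → $1,232.48; payment $642.36; balance $590.12
Payment period 3: opening $590.12; interest $13.00 → $603.12; payment $603.12; balance $0.00
Balance reaches $0.00 in payment period 3.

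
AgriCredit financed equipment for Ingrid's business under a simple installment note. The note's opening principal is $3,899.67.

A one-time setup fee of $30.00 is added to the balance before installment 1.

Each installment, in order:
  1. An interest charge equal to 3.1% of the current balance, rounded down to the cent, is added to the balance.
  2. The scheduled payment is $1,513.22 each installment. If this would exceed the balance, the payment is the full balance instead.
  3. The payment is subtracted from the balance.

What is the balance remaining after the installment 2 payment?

$1,103.72

Installment 1: $3,929.67 +$121.81 interest = $4,051.48; pay $1,513.22 → $2,538.26
Installment 2: $2,538.26 +$78.68 interest = $2,616.94; pay $1,513.22 → $1,103.72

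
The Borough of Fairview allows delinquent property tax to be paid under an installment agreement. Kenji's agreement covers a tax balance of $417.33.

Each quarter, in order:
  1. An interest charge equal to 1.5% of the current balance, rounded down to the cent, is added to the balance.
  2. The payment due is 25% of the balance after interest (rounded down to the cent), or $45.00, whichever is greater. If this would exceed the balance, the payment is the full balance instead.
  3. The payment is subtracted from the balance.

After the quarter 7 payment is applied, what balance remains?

Quarter 1: $417.33 +$6.25 interest = $423.58; pay $105.89 → $317.69
Quarter 2: $317.69 +$4.76 interest = $322.45; pay $80.61 → $241.84
Quarter 3: $241.84 +$3.62 interest = $245.46; pay $61.36 → $184.10
Quarter 4: $184.10 +$2.76 interest = $186.86; pay $46.71 → $140.15
Quarter 5: $140.15 +$2.10 interest = $142.25; pay $45.00 → $97.25
Quarter 6: $97.25 +$1.45 interest = $98.70; pay $45.00 → $53.70
Quarter 7: $53.70 +$0.80 interest = $54.50; pay $45.00 → $9.50

$9.50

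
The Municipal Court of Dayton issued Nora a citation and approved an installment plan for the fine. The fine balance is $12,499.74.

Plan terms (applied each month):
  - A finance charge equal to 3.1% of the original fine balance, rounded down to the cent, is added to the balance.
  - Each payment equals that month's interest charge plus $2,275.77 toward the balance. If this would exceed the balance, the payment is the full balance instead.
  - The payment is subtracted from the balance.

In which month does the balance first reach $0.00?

6

Month 1: $12,499.74 +$387.49 interest = $12,887.23; pay $2,663.26 → $10,223.97
Month 2: $10,223.97 +$387.49 interest = $10,611.46; pay $2,663.26 → $7,948.20
Month 3: $7,948.20 +$387.49 interest = $8,335.69; pay $2,663.26 → $5,672.43
Month 4: $5,672.43 +$387.49 interest = $6,059.92; pay $2,663.26 → $3,396.66
Month 5: $3,396.66 +$387.49 interest = $3,784.15; pay $2,663.26 → $1,120.89
Month 6: $1,120.89 +$387.49 interest = $1,508.38; pay $1,508.38 → $0.00
Balance reaches $0.00 in month 6.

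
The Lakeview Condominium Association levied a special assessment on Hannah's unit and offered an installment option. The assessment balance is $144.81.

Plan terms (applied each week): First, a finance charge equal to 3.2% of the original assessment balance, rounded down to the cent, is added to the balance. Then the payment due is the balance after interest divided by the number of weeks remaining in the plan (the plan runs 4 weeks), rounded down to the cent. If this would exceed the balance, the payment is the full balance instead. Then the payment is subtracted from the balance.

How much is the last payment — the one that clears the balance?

$45.85

Week 1: $144.81 +$4.63 interest = $149.44; pay $37.36 → $112.08
Week 2: $112.08 +$4.63 interest = $116.71; pay $38.90 → $77.81
Week 3: $77.81 +$4.63 interest = $82.44; pay $41.22 → $41.22
Week 4: $41.22 +$4.63 interest = $45.85; pay $45.85 → $0.00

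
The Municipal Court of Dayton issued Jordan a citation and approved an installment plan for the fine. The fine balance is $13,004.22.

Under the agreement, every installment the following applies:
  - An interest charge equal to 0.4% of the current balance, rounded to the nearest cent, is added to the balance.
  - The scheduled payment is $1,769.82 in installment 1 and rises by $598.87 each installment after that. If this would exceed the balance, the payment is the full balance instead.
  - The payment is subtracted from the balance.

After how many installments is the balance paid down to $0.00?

5

Installment 1: $13,004.22 +$52.02 interest = $13,056.24; pay $1,769.82 → $11,286.42
Installment 2: $11,286.42 +$45.15 interest = $11,331.57; pay $2,368.69 → $8,962.88
Installment 3: $8,962.88 +$35.85 interest = $8,998.73; pay $2,967.56 → $6,031.17
Installment 4: $6,031.17 +$24.12 interest = $6,055.29; pay $3,566.43 → $2,488.86
Installment 5: $2,488.86 +$9.96 interest = $2,498.82; pay $2,498.82 → $0.00
Balance reaches $0.00 in installment 5.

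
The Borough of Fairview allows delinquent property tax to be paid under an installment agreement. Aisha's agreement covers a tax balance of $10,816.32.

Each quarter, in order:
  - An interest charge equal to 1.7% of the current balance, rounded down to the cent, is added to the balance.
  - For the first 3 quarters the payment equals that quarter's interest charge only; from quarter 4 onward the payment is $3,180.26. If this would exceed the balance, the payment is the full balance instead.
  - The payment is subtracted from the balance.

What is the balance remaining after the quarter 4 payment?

$7,819.93

Quarter 1: opening $10,816.32; interest $183.87 → $11,000.19; payment $183.87; balance $10,816.32
Quarter 2: opening $10,816.32; interest $183.87 → $11,000.19; payment $183.87; balance $10,816.32
Quarter 3: opening $10,816.32; interest $183.87 → $11,000.19; payment $183.87; balance $10,816.32
Quarter 4: opening $10,816.32; interest $183.87 → $11,000.19; payment $3,180.26; balance $7,819.93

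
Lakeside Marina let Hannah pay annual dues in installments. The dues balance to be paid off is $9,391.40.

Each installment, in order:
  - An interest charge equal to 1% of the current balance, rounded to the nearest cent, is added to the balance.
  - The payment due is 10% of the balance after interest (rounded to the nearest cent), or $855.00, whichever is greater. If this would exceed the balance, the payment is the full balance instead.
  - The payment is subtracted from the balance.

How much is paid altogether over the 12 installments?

$9,987.34

Installment 1: opening $9,391.40; interest $93.91 → $9,485.31; payment $948.53; balance $8,536.78
Installment 2: opening $8,536.78; interest $85.37 → $8,622.15; payment $862.22; balance $7,759.93
Installment 3: opening $7,759.93; interest $77.60 → $7,837.53; payment $855.00; balance $6,982.53
Installment 4: opening $6,982.53; interest $69.83 → $7,052.36; payment $855.00; balance $6,197.36
Installment 5: opening $6,197.36; interest $61.97 → $6,259.33; payment $855.00; balance $5,404.33
Installment 6: opening $5,404.33; interest $54.04 → $5,458.37; payment $855.00; balance $4,603.37
Installment 7: opening $4,603.37; interest $46.03 → $4,649.40; payment $855.00; balance $3,794.40
Installment 8: opening $3,794.40; interest $37.94 → $3,832.34; payment $855.00; balance $2,977.34
Installment 9: opening $2,977.34; interest $29.77 → $3,007.11; payment $855.00; balance $2,152.11
Installment 10: opening $2,152.11; interest $21.52 → $2,173.63; payment $855.00; balance $1,318.63
Installment 11: opening $1,318.63; interest $13.19 → $1,331.82; payment $855.00; balance $476.82
Installment 12: opening $476.82; interest $4.77 → $481.59; payment $481.59; balance $0.00
Total paid: $9,987.34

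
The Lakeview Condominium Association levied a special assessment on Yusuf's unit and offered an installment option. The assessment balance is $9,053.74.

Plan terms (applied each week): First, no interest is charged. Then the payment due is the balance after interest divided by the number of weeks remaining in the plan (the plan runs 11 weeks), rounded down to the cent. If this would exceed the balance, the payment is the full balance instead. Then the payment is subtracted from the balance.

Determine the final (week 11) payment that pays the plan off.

# | Opening | Payment | End bal
1 | $9,053.74 | $823.06 | $8,230.68
2 | $8,230.68 | $823.06 | $7,407.62
3 | $7,407.62 | $823.06 | $6,584.56
4 | $6,584.56 | $823.07 | $5,761.49
5 | $5,761.49 | $823.07 | $4,938.42
6 | $4,938.42 | $823.07 | $4,115.35
7 | $4,115.35 | $823.07 | $3,292.28
8 | $3,292.28 | $823.07 | $2,469.21
9 | $2,469.21 | $823.07 | $1,646.14
10 | $1,646.14 | $823.07 | $823.07
11 | $823.07 | $823.07 | $0.00

$823.07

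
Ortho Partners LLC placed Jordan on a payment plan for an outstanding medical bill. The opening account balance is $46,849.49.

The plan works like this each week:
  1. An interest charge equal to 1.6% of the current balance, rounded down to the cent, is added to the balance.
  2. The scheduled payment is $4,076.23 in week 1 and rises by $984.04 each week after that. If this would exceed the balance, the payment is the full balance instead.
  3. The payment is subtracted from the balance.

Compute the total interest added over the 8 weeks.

Week 1: opening $46,849.49; interest $749.59 → $47,599.08; payment $4,076.23; balance $43,522.85
Week 2: opening $43,522.85; interest $696.36 → $44,219.21; payment $5,060.27; balance $39,158.94
Week 3: opening $39,158.94; interest $626.54 → $39,785.48; payment $6,044.31; balance $33,741.17
Week 4: opening $33,741.17; interest $539.85 → $34,281.02; payment $7,028.35; balance $27,252.67
Week 5: opening $27,252.67; interest $436.04 → $27,688.71; payment $8,012.39; balance $19,676.32
Week 6: opening $19,676.32; interest $314.82 → $19,991.14; payment $8,996.43; balance $10,994.71
Week 7: opening $10,994.71; interest $175.91 → $11,170.62; payment $9,980.47; balance $1,190.15
Week 8: opening $1,190.15; interest $19.04 → $1,209.19; payment $1,209.19; balance $0.00
Total interest: $749.59 + $696.36 + $626.54 + $539.85 + $436.04 + $314.82 + $175.91 + $19.04 = $3,558.15

$3,558.15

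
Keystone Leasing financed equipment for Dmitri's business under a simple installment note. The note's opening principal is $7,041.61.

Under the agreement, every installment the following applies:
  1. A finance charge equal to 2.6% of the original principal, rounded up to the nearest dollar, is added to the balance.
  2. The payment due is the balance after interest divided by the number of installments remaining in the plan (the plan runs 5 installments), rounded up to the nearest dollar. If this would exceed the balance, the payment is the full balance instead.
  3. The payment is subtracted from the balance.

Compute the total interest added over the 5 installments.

$920.00

Installment 1: $7,041.61 +$184.00 interest = $7,225.61; pay $1,446.00 → $5,779.61
Installment 2: $5,779.61 +$184.00 interest = $5,963.61; pay $1,491.00 → $4,472.61
Installment 3: $4,472.61 +$184.00 interest = $4,656.61; pay $1,553.00 → $3,103.61
Installment 4: $3,103.61 +$184.00 interest = $3,287.61; pay $1,644.00 → $1,643.61
Installment 5: $1,643.61 +$184.00 interest = $1,827.61; pay $1,827.61 → $0.00
Total interest: $184.00 + $184.00 + $184.00 + $184.00 + $184.00 = $920.00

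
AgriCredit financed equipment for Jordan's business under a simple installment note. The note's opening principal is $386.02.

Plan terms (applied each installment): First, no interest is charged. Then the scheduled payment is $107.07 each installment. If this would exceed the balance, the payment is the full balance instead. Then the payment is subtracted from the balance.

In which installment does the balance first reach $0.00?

# | Opening | Payment | End bal
1 | $386.02 | $107.07 | $278.95
2 | $278.95 | $107.07 | $171.88
3 | $171.88 | $107.07 | $64.81
4 | $64.81 | $64.81 | $0.00
Balance reaches $0.00 in installment 4.

4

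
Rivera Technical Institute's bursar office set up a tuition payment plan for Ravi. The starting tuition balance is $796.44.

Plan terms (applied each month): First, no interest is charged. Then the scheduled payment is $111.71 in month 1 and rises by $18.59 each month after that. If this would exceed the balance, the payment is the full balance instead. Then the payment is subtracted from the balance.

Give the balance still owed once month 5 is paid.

# | Opening | Payment | End bal
1 | $796.44 | $111.71 | $684.73
2 | $684.73 | $130.30 | $554.43
3 | $554.43 | $148.89 | $405.54
4 | $405.54 | $167.48 | $238.06
5 | $238.06 | $186.07 | $51.99

$51.99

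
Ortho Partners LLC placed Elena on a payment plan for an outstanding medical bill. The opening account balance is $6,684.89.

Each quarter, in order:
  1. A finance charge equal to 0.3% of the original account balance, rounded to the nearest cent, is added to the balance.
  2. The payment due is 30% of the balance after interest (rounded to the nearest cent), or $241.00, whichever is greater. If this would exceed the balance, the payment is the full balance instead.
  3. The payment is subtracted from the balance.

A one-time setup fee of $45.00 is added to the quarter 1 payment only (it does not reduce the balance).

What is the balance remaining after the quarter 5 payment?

Quarter 1: $6,684.89 +$20.05 interest = $6,704.94; pay $2,011.48 (+ $45.00 fee) → $4,693.46
Quarter 2: $4,693.46 +$20.05 interest = $4,713.51; pay $1,414.05 → $3,299.46
Quarter 3: $3,299.46 +$20.05 interest = $3,319.51; pay $995.85 → $2,323.66
Quarter 4: $2,323.66 +$20.05 interest = $2,343.71; pay $703.11 → $1,640.60
Quarter 5: $1,640.60 +$20.05 interest = $1,660.65; pay $498.20 → $1,162.45

$1,162.45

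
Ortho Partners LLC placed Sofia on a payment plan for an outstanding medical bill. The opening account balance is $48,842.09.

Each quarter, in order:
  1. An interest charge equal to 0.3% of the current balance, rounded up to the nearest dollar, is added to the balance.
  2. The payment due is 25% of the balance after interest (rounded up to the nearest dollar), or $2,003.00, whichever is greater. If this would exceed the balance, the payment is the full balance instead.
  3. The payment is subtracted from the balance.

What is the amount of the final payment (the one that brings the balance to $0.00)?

Quarter 1: $48,842.09 +$147.00 interest = $48,989.09; pay $12,248.00 → $36,741.09
Quarter 2: $36,741.09 +$111.00 interest = $36,852.09; pay $9,214.00 → $27,638.09
Quarter 3: $27,638.09 +$83.00 interest = $27,721.09; pay $6,931.00 → $20,790.09
Quarter 4: $20,790.09 +$63.00 interest = $20,853.09; pay $5,214.00 → $15,639.09
Quarter 5: $15,639.09 +$47.00 interest = $15,686.09; pay $3,922.00 → $11,764.09
Quarter 6: $11,764.09 +$36.00 interest = $11,800.09; pay $2,951.00 → $8,849.09
Quarter 7: $8,849.09 +$27.00 interest = $8,876.09; pay $2,220.00 → $6,656.09
Quarter 8: $6,656.09 +$20.00 interest = $6,676.09; pay $2,003.00 → $4,673.09
Quarter 9: $4,673.09 +$15.00 interest = $4,688.09; pay $2,003.00 → $2,685.09
Quarter 10: $2,685.09 +$9.00 interest = $2,694.09; pay $2,003.00 → $691.09
Quarter 11: $691.09 +$3.00 interest = $694.09; pay $694.09 → $0.00

$694.09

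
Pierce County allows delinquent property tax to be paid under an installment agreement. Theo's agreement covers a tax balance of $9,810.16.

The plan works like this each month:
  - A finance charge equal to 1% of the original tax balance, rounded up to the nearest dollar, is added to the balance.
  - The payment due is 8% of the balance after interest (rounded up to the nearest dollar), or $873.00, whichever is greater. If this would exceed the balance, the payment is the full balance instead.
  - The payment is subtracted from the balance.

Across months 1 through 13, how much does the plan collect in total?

# | Opening | Interest | Payment | End bal
1 | $9,810.16 | $99.00 | $873.00 | $9,036.16
2 | $9,036.16 | $99.00 | $873.00 | $8,262.16
3 | $8,262.16 | $99.00 | $873.00 | $7,488.16
4 | $7,488.16 | $99.00 | $873.00 | $6,714.16
5 | $6,714.16 | $99.00 | $873.00 | $5,940.16
6 | $5,940.16 | $99.00 | $873.00 | $5,166.16
7 | $5,166.16 | $99.00 | $873.00 | $4,392.16
8 | $4,392.16 | $99.00 | $873.00 | $3,618.16
9 | $3,618.16 | $99.00 | $873.00 | $2,844.16
10 | $2,844.16 | $99.00 | $873.00 | $2,070.16
11 | $2,070.16 | $99.00 | $873.00 | $1,296.16
12 | $1,296.16 | $99.00 | $873.00 | $522.16
13 | $522.16 | $99.00 | $621.16 | $0.00
Total paid: $11,097.16

$11,097.16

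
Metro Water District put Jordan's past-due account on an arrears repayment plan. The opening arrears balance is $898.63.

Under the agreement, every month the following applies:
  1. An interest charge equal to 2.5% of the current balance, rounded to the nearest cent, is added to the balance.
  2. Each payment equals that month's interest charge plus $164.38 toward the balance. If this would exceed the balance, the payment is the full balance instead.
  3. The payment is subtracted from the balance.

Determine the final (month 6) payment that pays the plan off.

Month 1: opening $898.63; interest $22.47 → $921.10; payment $186.85; balance $734.25
Month 2: opening $734.25; interest $18.36 → $752.61; payment $182.74; balance $569.87
Month 3: opening $569.87; interest $14.25 → $584.12; payment $178.63; balance $405.49
Month 4: opening $405.49; interest $10.14 → $415.63; payment $174.52; balance $241.11
Month 5: opening $241.11; interest $6.03 → $247.14; payment $170.41; balance $76.73
Month 6: opening $76.73; interest $1.92 → $78.65; payment $78.65; balance $0.00

$78.65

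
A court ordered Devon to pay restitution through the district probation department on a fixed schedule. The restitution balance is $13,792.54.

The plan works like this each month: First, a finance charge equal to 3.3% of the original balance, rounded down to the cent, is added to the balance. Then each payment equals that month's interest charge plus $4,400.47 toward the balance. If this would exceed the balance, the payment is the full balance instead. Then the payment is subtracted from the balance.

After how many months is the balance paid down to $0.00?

# | Opening | Interest | Payment | End bal
1 | $13,792.54 | $455.15 | $4,855.62 | $9,392.07
2 | $9,392.07 | $455.15 | $4,855.62 | $4,991.60
3 | $4,991.60 | $455.15 | $4,855.62 | $591.13
4 | $591.13 | $455.15 | $1,046.28 | $0.00
Balance reaches $0.00 in month 4.

4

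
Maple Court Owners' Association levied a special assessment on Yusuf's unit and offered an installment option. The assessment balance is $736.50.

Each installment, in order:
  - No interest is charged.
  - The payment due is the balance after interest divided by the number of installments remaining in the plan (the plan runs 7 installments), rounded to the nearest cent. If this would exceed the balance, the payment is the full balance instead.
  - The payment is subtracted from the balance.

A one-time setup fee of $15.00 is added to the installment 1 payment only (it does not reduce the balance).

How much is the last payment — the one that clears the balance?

Installment 1: opening $736.50; payment $105.21 (+ $15.00 fee); balance $631.29
Installment 2: opening $631.29; payment $105.22; balance $526.07
Installment 3: opening $526.07; payment $105.21; balance $420.86
Installment 4: opening $420.86; payment $105.22; balance $315.64
Installment 5: opening $315.64; payment $105.21; balance $210.43
Installment 6: opening $210.43; payment $105.22; balance $105.21
Installment 7: opening $105.21; payment $105.21; balance $0.00

$105.21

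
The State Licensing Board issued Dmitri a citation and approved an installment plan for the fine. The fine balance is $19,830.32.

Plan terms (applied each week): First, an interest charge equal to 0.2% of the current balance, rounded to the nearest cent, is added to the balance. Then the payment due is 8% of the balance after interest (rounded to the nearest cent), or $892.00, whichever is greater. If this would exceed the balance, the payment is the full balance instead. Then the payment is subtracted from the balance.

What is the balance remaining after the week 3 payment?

Week 1: $19,830.32 +$39.66 interest = $19,869.98; pay $1,589.60 → $18,280.38
Week 2: $18,280.38 +$36.56 interest = $18,316.94; pay $1,465.36 → $16,851.58
Week 3: $16,851.58 +$33.70 interest = $16,885.28; pay $1,350.82 → $15,534.46

$15,534.46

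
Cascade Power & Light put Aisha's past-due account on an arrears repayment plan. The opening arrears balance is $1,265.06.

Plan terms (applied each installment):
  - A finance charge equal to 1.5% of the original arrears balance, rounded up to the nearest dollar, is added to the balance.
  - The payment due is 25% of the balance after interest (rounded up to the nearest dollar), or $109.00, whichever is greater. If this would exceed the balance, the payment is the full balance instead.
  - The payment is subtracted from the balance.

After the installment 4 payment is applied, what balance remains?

$437.06

Installment 1: opening $1,265.06; interest $19.00 → $1,284.06; payment $322.00; balance $962.06
Installment 2: opening $962.06; interest $19.00 → $981.06; payment $246.00; balance $735.06
Installment 3: opening $735.06; interest $19.00 → $754.06; payment $189.00; balance $565.06
Installment 4: opening $565.06; interest $19.00 → $584.06; payment $147.00; balance $437.06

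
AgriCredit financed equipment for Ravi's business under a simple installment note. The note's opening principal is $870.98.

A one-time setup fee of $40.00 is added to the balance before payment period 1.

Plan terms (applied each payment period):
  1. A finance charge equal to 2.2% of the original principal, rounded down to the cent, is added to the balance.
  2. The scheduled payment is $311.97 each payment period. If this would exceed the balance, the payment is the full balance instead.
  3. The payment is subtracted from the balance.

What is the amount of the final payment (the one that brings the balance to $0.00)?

$51.71

Payment period 1: opening $910.98; interest $19.16 → $930.14; payment $311.97; balance $618.17
Payment period 2: opening $618.17; interest $19.16 → $637.33; payment $311.97; balance $325.36
Payment period 3: opening $325.36; interest $19.16 → $344.52; payment $311.97; balance $32.55
Payment period 4: opening $32.55; interest $19.16 → $51.71; payment $51.71; balance $0.00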